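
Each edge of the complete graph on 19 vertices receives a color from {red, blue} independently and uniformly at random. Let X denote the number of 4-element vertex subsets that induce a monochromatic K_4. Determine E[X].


Let X = Σ_S X_S over the C(19, 4) = 3876 subsets S of size 4, where X_S = 1 if the K_4 on S is monochromatic.
For a fixed S, the K_4 on S has C(4, 2) = 6 edges. P[all 6 edges red] = (1/2)^6, and likewise for blue, so P[monochromatic] = 2·(1/2)^6 = 2^{1 − 6} = 1/32.
Summing: E[X] = C(19, 4) · 2^{1 − 6} = 3876 · 1/32 = 969/8.
Numerically: E[X] ≈ 121.125000.

E[X] = C(19,4)·2^(1−C(4,2)) = 969/8 ≈ 121.125000.


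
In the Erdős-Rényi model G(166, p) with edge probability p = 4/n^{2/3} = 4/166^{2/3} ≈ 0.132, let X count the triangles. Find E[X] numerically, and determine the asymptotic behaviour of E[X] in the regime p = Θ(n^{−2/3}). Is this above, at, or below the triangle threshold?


Number of potential triangles: C(166, 3) = 748660.
Each occurs with probability p³ ≈ (0.132)³ ≈ 2.32254e-03.
By linearity: E[X] = C(166, 3)·p³ ≈ 748660 · 2.32254e-03 ≈ 1738.795.
Since α = 2/3 < 1, p = c/n^{2/3} ≫ 1/n is above the triangle threshold p ~ 1/n. Asymptotically E[X] ~ (c³/6)·n^{3(1−α)} = (4³/6)·n^{1} → ∞; triangles are abundant w.h.p.

E[X] ≈ 1738.795; in regime p = Θ(1/n^{2/3}) E[X] diverges (above the triangle threshold p ~ 1/n).


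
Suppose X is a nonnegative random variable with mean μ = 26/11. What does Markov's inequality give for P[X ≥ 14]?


μ = E[X] = 26/11, a = 14.
Markov: P[X ≥ 14] ≤ μ/a = (26/11)/14 = 13/77.
Numerically: ≈ 0.1688.
(Since a = 14 > μ = 2.3636, the bound 13/77 is < 1 and informative.)

P[X ≥ 14] ≤ 13/77 ≈ 0.1688.


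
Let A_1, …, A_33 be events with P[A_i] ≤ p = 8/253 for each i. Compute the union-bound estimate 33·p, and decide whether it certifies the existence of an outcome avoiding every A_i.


Union bound: P[∪_{i=1}^{33} A_i] ≤ Σ_i P[A_i] ≤ 33·p = 33·(8/253) = 24/23.
Numerically: 24/23 ≈ 1.043478.
Is 24/23 < 1? NO.
Since the bound 24/23 is ≥ 1, the union bound is uninformative here; it does NOT by itself certify existence.

33·p = 24/23 ≈ 1.043478; existence NOT certified by the union bound.


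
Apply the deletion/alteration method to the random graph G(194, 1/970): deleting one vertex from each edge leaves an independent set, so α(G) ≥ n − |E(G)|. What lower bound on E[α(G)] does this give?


E[|E(G)|] = C(194, 2)·p = 18721 · (1/970) = 193/10.
E[α(G)] ≥ n − E[|E(G)|] = 194 − 193/10 = 1747/10.
Numerically: ≈ 174.700000.
(This is only a lower bound; the true E[α(G)] may be larger.)

E[α(G)] ≥ 1747/10 ≈ 174.700000.


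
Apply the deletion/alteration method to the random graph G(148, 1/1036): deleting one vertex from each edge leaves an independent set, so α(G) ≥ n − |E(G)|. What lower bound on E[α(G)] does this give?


E[|E(G)|] = C(148, 2)·p = 10878 · (1/1036) = 21/2.
E[α(G)] ≥ n − E[|E(G)|] = 148 − 21/2 = 275/2.
Numerically: ≈ 137.5000.
(This is only a lower bound; the true E[α(G)] may be larger.)

E[α(G)] ≥ 275/2 ≈ 137.5000.


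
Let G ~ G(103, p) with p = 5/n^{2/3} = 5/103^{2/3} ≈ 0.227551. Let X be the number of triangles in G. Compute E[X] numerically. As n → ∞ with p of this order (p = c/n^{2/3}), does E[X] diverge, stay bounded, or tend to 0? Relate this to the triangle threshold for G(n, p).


Number of potential triangles: C(103, 3) = 176851.
Each occurs with probability p³ ≈ (0.227551)³ ≈ 1.17824489e-02.
By linearity: E[X] = C(103, 3)·p³ ≈ 176851 · 1.17824489e-02 ≈ 2083.737864.
Since α = 2/3 < 1, p = c/n^{2/3} ≫ 1/n is above the triangle threshold p ~ 1/n. Asymptotically E[X] ~ (c³/6)·n^{3(1−α)} = (5³/6)·n^{1} → ∞; triangles are abundant w.h.p.

E[X] ≈ 2083.737864; in regime p = Θ(1/n^{2/3}) E[X] diverges (above the triangle threshold p ~ 1/n).


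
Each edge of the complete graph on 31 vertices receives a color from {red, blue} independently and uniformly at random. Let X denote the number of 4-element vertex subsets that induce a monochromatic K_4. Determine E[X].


Let X = Σ_S X_S over the C(31, 4) = 31465 subsets S of size 4, where X_S = 1 if the K_4 on S is monochromatic.
For a fixed S, the K_4 on S has C(4, 2) = 6 edges. P[all 6 edges red] = (1/2)^6, and likewise for blue, so P[monochromatic] = 2·(1/2)^6 = 2^{1 − 6} = 1/32.
By linearity: E[X] = C(31, 4) · 2^{1 − 6} = 31465 · 1/32 = 31465/32.
Numerically: E[X] ≈ 983.281250.

E[X] = C(31,4)·2^(1−C(4,2)) = 31465/32 ≈ 983.281250.


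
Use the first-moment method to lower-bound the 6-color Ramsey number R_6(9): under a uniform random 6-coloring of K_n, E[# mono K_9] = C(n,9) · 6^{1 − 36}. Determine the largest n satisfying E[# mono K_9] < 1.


We need C(n, 9) · 6^{1 − 36} < 1, i.e. C(n, 9) < 6^{36 − 1} = 1719070799748422591028658176.
Check values of n near the boundary:
  n = 4405: C(4405, 9) = 1706862792900636302463627150; 1706862792900636302463627150 < 1719070799748422591028658176? YES
  n = 4406: C(4406, 9) = 1710356485221788389505285700; 1710356485221788389505285700 < 1719070799748422591028658176? YES
  n = 4407: C(4407, 9) = 1713856532599459170657070050; 1713856532599459170657070050 < 1719070799748422591028658176? YES
  n = 4408: C(4408, 9) = 1717362945146264156457459600; 1717362945146264156457459600 < 1719070799748422591028658176? YES
  n = 4409: C(4409, 9) = 1720875732988608787686577131; 1720875732988608787686577131 < 1719070799748422591028658176? NO
  n = 4410: C(4410, 9) = 1724394906266704102180823710; 1724394906266704102180823710 < 1719070799748422591028658176? NO
The largest n with C(n, 9) < 1719070799748422591028658176 is n = 4408 (where E[X] = 35778394690547169926197075/35813974994758803979763712 ≈ 0.99901). Hence R_6(9) > 4408, i.e. R_6(9) ≥ 4409.

Largest n = 4408; hence R_6(9) > 4408.


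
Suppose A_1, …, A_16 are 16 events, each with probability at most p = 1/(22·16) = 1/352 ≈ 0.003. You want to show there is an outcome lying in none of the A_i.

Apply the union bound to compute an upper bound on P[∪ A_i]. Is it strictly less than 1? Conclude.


Union bound: P[∪_{i=1}^{16} A_i] ≤ Σ_i P[A_i] ≤ 16·p = 16·(1/352) = 1/22.
Numerically: 1/22 ≈ 0.045.
Is 1/22 < 1? YES.
Since P[∪ A_i] ≤ 1/22 < 1, the complement has P[∩ A_i^c] ≥ 1 − 1/22 = 21/22 > 0, so some outcome avoids every A_i.

16·p = 1/22 ≈ 0.045; existence CERTIFIED by the union bound.


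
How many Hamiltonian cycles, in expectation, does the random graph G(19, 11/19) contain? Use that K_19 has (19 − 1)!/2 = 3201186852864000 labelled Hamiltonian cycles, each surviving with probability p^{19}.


K_19 has (19 − 1)!/2 = 3201186852864000 labelled Hamiltonian cycles.
For each such Hamiltonian cycle H, let X_H = 1 if all 19 edges of H are present in G. Then P[X_H = 1] = p^{19} = (11/19)^{19} = 61159090448414546291/1978419655660313589123979.
Summing the indicators: E[X] = Σ_H E[X_H] = 3201186852864000 · p^{19} = 3201186852864000 · 61159090448414546291/1978419655660313589123979 = 195781676276584883979724733927424000/1978419655660313589123979.
Numerically: E[X] ≈ 9.89586e+10.

E[X] = 3201186852864000 · (11/19)^{19} = 195781676276584883979724733927424000/1978419655660313589123979 ≈ 9.89586e+10.


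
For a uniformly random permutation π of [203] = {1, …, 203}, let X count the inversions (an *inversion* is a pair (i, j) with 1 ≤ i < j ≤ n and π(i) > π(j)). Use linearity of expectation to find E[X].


Write X = Σ X_I over the C(203, 2) = 20503 pairs i < j, with X_I the indicator of one inversion.
There are 20503 indicators.
For each fixed pair i < j, the values π(i) and π(j) are two distinct elements of {1, …, 203} in uniformly random order; by symmetry P[π(i) > π(j)] = 1/2.
By linearity: E[X] = 20503 · (1/2) = C(203, 2) · (1/2) = 20503/2 = 20503/2 ≈ 10251.500.

E[X] = 20503/2 = 10251.500.


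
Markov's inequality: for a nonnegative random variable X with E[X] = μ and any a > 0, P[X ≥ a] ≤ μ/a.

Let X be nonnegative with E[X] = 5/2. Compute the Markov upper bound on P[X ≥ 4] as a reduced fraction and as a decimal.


μ = E[X] = 5/2, a = 4.
Markov: P[X ≥ 4] ≤ μ/a = (5/2)/4 = 5/8.
Numerically: ≈ 0.625.
(Since a = 4 > μ = 2.500, the bound 5/8 is < 1 and informative.)

P[X ≥ 4] ≤ 5/8 ≈ 0.625.


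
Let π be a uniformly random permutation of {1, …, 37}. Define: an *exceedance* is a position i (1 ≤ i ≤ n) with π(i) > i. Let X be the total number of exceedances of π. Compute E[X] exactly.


Write X = Σ_{i=1}^{37} X_i, where X_i = 1_{π(i) > i}.
For each fixed i, π(i) is uniform over {1, …, 37} (marginal of a uniform permutation), so P[π(i) > i] = (n − i)/n. Summing: Σ_{i=1}^{37} (n − i)/n = (0 + 1 + … + 36)/37 = 37(37 − 1)/(2·37) = (37 − 1)/2.
Hence E[X] = Σ_{i=1}^{37} (37 − i)/37 = 18 ≈ 18.00000.

E[X] = 18 = 18.00000.


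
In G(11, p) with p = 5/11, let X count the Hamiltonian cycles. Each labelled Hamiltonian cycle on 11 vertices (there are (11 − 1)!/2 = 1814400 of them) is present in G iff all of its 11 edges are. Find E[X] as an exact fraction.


K_11 has (11 − 1)!/2 = 1814400 labelled Hamiltonian cycles.
For each such Hamiltonian cycle H, let X_H = 1 if all 11 edges of H are present in G. Then P[X_H = 1] = p^{11} = (5/11)^{11} = 48828125/285311670611.
By linearity: E[X] = Σ_H E[X_H] = 1814400 · p^{11} = 1814400 · 48828125/285311670611 = 88593750000000/285311670611.
Numerically: E[X] ≈ 310.5.

E[X] = 1814400 · (5/11)^{11} = 88593750000000/285311670611 ≈ 310.5.


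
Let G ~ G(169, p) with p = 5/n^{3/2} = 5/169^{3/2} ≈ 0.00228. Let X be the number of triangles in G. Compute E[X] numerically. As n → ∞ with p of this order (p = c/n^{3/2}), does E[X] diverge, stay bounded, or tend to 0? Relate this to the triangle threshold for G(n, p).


Number of potential triangles: C(169, 3) = 790244.
Each occurs with probability p³ ≈ (0.00228)³ ≈ 1.17874e-08.
By linearity: E[X] = C(169, 3)·p³ ≈ 790244 · 1.17874e-08 ≈ 0.009.
Since α = 3/2 > 1, p = c/n^{3/2} = o(1/n) is below the triangle threshold p ~ 1/n. Asymptotically E[X] ~ (c³/6)·n^{3(1−α)} = (5³/6)·n^{-1.5} → 0, so by Markov's inequality G has no triangles w.h.p.

E[X] ≈ 0.009; in regime p = Θ(1/n^{3/2}) E[X] tends to 0 (below the triangle threshold p ~ 1/n).


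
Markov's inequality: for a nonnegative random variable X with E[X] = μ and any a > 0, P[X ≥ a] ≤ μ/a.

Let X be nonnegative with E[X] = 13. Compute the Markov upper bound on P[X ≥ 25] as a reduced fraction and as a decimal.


μ = E[X] = 13, a = 25.
Markov: P[X ≥ 25] ≤ μ/a = (13)/25 = 13/25.
Numerically: ≈ 0.520.
(Since a = 25 > μ = 13.000, the bound 13/25 is < 1 and informative.)

P[X ≥ 25] ≤ 13/25 ≈ 0.520.


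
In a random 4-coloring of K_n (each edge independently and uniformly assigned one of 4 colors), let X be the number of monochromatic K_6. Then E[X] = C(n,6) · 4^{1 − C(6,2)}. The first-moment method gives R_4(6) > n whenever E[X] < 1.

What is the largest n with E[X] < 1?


We need C(n, 6) · 4^{1 − 15} < 1, i.e. C(n, 6) < 4^{15 − 1} = 268435456.
Check values of n near the boundary:
  n = 75: C(75, 6) = 201359550; 201359550 < 268435456? YES
  n = 76: C(76, 6) = 218618940; 218618940 < 268435456? YES
  n = 77: C(77, 6) = 237093780; 237093780 < 268435456? YES
  n = 78: C(78, 6) = 256851595; 256851595 < 268435456? YES
  n = 79: C(79, 6) = 277962685; 277962685 < 268435456? NO
  n = 80: C(80, 6) = 300500200; 300500200 < 268435456? NO
The largest n with C(n, 6) < 268435456 is n = 78 (where E[X] = 256851595/268435456 ≈ 0.9568468). Hence R_4(6) > 78, i.e. R_4(6) ≥ 79.

Largest n = 78; hence R_4(6) > 78.


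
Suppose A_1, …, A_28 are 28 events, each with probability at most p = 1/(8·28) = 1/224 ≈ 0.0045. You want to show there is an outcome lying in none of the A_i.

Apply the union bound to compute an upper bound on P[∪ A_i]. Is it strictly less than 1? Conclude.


Union bound: P[∪_{i=1}^{28} A_i] ≤ Σ_i P[A_i] ≤ 28·p = 28·(1/224) = 1/8.
Numerically: 1/8 ≈ 0.1250.
Is 1/8 < 1? YES.
Since P[∪ A_i] ≤ 1/8 < 1, the complement has P[∩ A_i^c] ≥ 1 − 1/8 = 7/8 > 0, so some outcome avoids every A_i.

28·p = 1/8 ≈ 0.1250; existence CERTIFIED by the union bound.


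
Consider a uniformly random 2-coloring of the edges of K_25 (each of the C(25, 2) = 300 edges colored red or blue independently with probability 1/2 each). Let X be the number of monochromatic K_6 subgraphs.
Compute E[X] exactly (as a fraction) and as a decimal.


Let X = Σ_S X_S over the C(25, 6) = 177100 subsets S of size 6, where X_S = 1 if the K_6 on S is monochromatic.
For a fixed S, the K_6 on S has C(6, 2) = 15 edges. P[all 15 edges red] = (1/2)^15, and likewise for blue, so P[monochromatic] = 2·(1/2)^15 = 2^{1 − 15} = 1/16384.
Summing: E[X] = C(25, 6) · 2^{1 − 15} = 177100 · 1/16384 = 44275/4096.
Numerically: E[X] ≈ 10.80933.

E[X] = C(25,6)·2^(1−C(6,2)) = 44275/4096 ≈ 10.80933.


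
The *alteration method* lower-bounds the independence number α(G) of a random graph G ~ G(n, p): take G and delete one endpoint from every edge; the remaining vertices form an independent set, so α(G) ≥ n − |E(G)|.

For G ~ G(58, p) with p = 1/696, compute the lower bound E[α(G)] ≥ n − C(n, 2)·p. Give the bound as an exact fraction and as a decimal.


E[|E(G)|] = C(58, 2)·p = 1653 · (1/696) = 19/8.
E[α(G)] ≥ n − E[|E(G)|] = 58 − 19/8 = 445/8.
Numerically: ≈ 55.625.
(This is only a lower bound; the true E[α(G)] may be larger.)

E[α(G)] ≥ 445/8 ≈ 55.625.


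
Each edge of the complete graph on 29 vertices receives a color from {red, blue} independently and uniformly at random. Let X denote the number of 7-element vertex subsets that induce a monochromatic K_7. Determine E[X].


Let X = Σ_S X_S over the C(29, 7) = 1560780 subsets S of size 7, where X_S = 1 if the K_7 on S is monochromatic.
For a fixed S, the K_7 on S has C(7, 2) = 21 edges. P[all 21 edges red] = (1/2)^21, and likewise for blue, so P[monochromatic] = 2·(1/2)^21 = 2^{1 − 21} = 1/1048576.
By linearity: E[X] = C(29, 7) · 2^{1 − 21} = 1560780 · 1/1048576 = 390195/262144.
Numerically: E[X] ≈ 1.488.

E[X] = C(29,7)·2^(1−C(7,2)) = 390195/262144 ≈ 1.488.


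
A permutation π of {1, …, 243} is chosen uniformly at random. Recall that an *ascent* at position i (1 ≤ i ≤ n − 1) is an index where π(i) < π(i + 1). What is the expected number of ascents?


Write X = Σ X_I over i = 1, …, 242, with X_I the indicator of one ascent.
There are 242 indicators.
For each fixed i, the pair (π(i), π(i+1)) is a uniformly random ordered pair of distinct values from {1, …, 243}; by symmetry P[π(i) < π(i+1)] = 1/2.
By linearity: E[X] = 242 · (1/2) = (243 − 1) · (1/2) = 121 ≈ 121.000000.

E[X] = 121 = 121.000000.


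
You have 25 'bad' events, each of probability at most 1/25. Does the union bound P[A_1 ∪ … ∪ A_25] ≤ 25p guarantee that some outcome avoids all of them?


Union bound: P[∪_{i=1}^{25} A_i] ≤ Σ_i P[A_i] ≤ 25·p = 25·(1/25) = 1.
Numerically: 1 ≈ 1.0000.
Is 1 < 1? NO.
Since the bound 1 is ≥ 1, the union bound is uninformative here; it does NOT by itself certify existence.

25·p = 1 ≈ 1.0000; existence NOT certified by the union bound.


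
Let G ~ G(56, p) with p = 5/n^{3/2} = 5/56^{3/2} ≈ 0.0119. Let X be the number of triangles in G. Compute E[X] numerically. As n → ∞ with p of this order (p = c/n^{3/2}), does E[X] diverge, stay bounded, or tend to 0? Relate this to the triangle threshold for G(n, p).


Number of potential triangles: C(56, 3) = 27720.
Each occurs with probability p³ ≈ (0.0119)³ ≈ 1.69849e-06.
By linearity: E[X] = C(56, 3)·p³ ≈ 27720 · 1.69849e-06 ≈ 0.047.
Since α = 3/2 > 1, p = c/n^{3/2} = o(1/n) is below the triangle threshold p ~ 1/n. Asymptotically E[X] ~ (c³/6)·n^{3(1−α)} = (5³/6)·n^{-1.5} → 0, so by Markov's inequality G has no triangles w.h.p.

E[X] ≈ 0.047; in regime p = Θ(1/n^{3/2}) E[X] tends to 0 (below the triangle threshold p ~ 1/n).


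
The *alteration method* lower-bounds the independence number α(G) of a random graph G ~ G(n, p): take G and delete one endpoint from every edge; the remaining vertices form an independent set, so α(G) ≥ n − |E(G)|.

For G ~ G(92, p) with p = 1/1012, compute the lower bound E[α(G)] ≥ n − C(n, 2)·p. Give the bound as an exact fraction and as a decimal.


E[|E(G)|] = C(92, 2)·p = 4186 · (1/1012) = 91/22.
E[α(G)] ≥ n − E[|E(G)|] = 92 − 91/22 = 1933/22.
Numerically: ≈ 87.86364.
(This is only a lower bound; the true E[α(G)] may be larger.)

E[α(G)] ≥ 1933/22 ≈ 87.86364.


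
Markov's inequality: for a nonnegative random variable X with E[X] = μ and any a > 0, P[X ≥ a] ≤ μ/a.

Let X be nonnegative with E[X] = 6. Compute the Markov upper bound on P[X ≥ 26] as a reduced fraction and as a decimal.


μ = E[X] = 6, a = 26.
Markov: P[X ≥ 26] ≤ μ/a = (6)/26 = 3/13.
Numerically: ≈ 0.2308.
(Since a = 26 > μ = 6.0000, the bound 3/13 is < 1 and informative.)

P[X ≥ 26] ≤ 3/13 ≈ 0.2308.


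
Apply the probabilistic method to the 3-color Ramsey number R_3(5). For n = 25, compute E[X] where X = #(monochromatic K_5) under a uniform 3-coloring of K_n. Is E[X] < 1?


E[X] = C(25, 5) · 3^{1 − 10} = 53130 · 3^{−9} = 53130/19683.
As a reduced fraction: E[X] = 17710/6561 ≈ 2.69928.
Is E[X] < 1? NO.
Since E[X] ≥ 1, the first-moment bound is inconclusive at n = 25; it does NOT by itself certify R_3(5) > 25.

E[X] = 17710/6561 ≈ 2.69928; E[X] ≥ 1; first-moment method inconclusive here.


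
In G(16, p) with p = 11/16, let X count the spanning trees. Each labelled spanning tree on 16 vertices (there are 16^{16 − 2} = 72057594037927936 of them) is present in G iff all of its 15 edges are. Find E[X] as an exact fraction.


K_16 has 16^{16 − 2} = 72057594037927936 labelled spanning trees.
For each such spanning tree H, let X_H = 1 if all 15 edges of H are present in G. Then P[X_H = 1] = p^{15} = (11/16)^{15} = 4177248169415651/1152921504606846976.
By linearity of expectation: E[X] = Σ_H E[X_H] = 72057594037927936 · p^{15} = 72057594037927936 · 4177248169415651/1152921504606846976 = 4177248169415651/16.
Numerically: E[X] ≈ 2.6108e+14.

E[X] = 72057594037927936 · (11/16)^{15} = 4177248169415651/16 ≈ 2.6108e+14.


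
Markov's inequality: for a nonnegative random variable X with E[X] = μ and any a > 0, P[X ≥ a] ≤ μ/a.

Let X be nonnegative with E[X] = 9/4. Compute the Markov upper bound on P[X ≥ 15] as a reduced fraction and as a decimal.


μ = E[X] = 9/4, a = 15.
Markov: P[X ≥ 15] ≤ μ/a = (9/4)/15 = 3/20.
Numerically: ≈ 0.1500.
(Since a = 15 > μ = 2.2500, the bound 3/20 is < 1 and informative.)

P[X ≥ 15] ≤ 3/20 ≈ 0.1500.


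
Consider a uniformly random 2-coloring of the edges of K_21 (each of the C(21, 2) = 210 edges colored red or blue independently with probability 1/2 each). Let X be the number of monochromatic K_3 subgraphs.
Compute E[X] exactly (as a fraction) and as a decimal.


Let X = Σ_S X_S over the C(21, 3) = 1330 subsets S of size 3, where X_S = 1 if the K_3 on S is monochromatic.
For a fixed S, the K_3 on S has C(3, 2) = 3 edges. P[all 3 edges red] = (1/2)^3, and likewise for blue, so P[monochromatic] = 2·(1/2)^3 = 2^{1 − 3} = 1/4.
By linearity: E[X] = C(21, 3) · 2^{1 − 3} = 1330 · 1/4 = 665/2.
Numerically: E[X] ≈ 332.50000.

E[X] = C(21,3)·2^(1−C(3,2)) = 665/2 ≈ 332.50000.


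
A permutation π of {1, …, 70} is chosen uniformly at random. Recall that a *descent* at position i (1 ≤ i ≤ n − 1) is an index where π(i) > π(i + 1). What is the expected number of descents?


Write X = Σ X_I over i = 1, …, 69, with X_I the indicator of one descent.
There are 69 indicators.
For each fixed i, the pair (π(i), π(i+1)) is a uniformly random ordered pair of distinct values from {1, …, 70}; by symmetry P[π(i) > π(i+1)] = 1/2.
By linearity: E[X] = 69 · (1/2) = (70 − 1) · (1/2) = 69/2 ≈ 34.5000.

E[X] = 69/2 = 34.5000.


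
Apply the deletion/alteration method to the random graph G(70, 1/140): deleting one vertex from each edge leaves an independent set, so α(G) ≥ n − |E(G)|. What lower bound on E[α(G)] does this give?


E[|E(G)|] = C(70, 2)·p = 2415 · (1/140) = 69/4.
E[α(G)] ≥ n − E[|E(G)|] = 70 − 69/4 = 211/4.
Numerically: ≈ 52.750000.
(This is only a lower bound; the true E[α(G)] may be larger.)

E[α(G)] ≥ 211/4 ≈ 52.750000.


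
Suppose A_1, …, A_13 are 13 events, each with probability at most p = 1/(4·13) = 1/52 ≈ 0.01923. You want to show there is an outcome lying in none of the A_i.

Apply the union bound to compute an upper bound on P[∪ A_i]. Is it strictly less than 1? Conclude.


Union bound: P[∪_{i=1}^{13} A_i] ≤ Σ_i P[A_i] ≤ 13·p = 13·(1/52) = 1/4.
Numerically: 1/4 ≈ 0.25000.
Is 1/4 < 1? YES.
Since P[∪ A_i] ≤ 1/4 < 1, the complement has P[∩ A_i^c] ≥ 1 − 1/4 = 3/4 > 0, so some outcome avoids every A_i.

13·p = 1/4 ≈ 0.25000; existence CERTIFIED by the union bound.


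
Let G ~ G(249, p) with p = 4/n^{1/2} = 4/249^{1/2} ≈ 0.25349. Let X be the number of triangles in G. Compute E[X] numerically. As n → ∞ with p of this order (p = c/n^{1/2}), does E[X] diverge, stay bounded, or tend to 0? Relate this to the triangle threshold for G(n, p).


Number of potential triangles: C(249, 3) = 2542124.
Each occurs with probability p³ ≈ (0.25349)³ ≈ 1.62884948e-02.
By linearity: E[X] = C(249, 3)·p³ ≈ 2542124 · 1.62884948e-02 ≈ 41407.373536.
Since α = 1/2 < 1, p = c/n^{1/2} ≫ 1/n is above the triangle threshold p ~ 1/n. Asymptotically E[X] ~ (c³/6)·n^{3(1−α)} = (4³/6)·n^{1.5} → ∞; triangles are abundant w.h.p.

E[X] ≈ 41407.373536; in regime p = Θ(1/n^{1/2}) E[X] diverges (above the triangle threshold p ~ 1/n).


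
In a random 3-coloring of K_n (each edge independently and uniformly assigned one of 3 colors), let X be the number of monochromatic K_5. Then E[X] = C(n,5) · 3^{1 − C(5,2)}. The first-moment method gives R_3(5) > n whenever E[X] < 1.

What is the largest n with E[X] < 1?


We need C(n, 5) · 3^{1 − 10} < 1, i.e. C(n, 5) < 3^{10 − 1} = 19683.
Check values of n near the boundary:
  n = 15: C(15, 5) = 3003; 3003 < 19683? YES
  n = 16: C(16, 5) = 4368; 4368 < 19683? YES
  n = 17: C(17, 5) = 6188; 6188 < 19683? YES
  n = 18: C(18, 5) = 8568; 8568 < 19683? YES
  n = 19: C(19, 5) = 11628; 11628 < 19683? YES
  n = 20: C(20, 5) = 15504; 15504 < 19683? YES
  n = 21: C(21, 5) = 20349; 20349 < 19683? NO
The largest n with C(n, 5) < 19683 is n = 20 (where E[X] = 5168/6561 ≈ 0.787685). Hence R_3(5) > 20, i.e. R_3(5) ≥ 21.

Largest n = 20; hence R_3(5) > 20.


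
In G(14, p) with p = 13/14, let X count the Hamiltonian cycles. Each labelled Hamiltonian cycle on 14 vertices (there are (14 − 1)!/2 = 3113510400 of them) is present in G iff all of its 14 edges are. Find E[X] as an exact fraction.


K_14 has (14 − 1)!/2 = 3113510400 labelled Hamiltonian cycles.
For each such Hamiltonian cycle H, let X_H = 1 if all 14 edges of H are present in G. Then P[X_H = 1] = p^{14} = (13/14)^{14} = 3937376385699289/11112006825558016.
By linearity of expectation: E[X] = Σ_H E[X_H] = 3113510400 · p^{14} = 3113510400 · 3937376385699289/11112006825558016 = 3420497300666614836525/3100448333024.
Numerically: E[X] ≈ 1.1e+09.

E[X] = 3113510400 · (13/14)^{14} = 3420497300666614836525/3100448333024 ≈ 1.1e+09.


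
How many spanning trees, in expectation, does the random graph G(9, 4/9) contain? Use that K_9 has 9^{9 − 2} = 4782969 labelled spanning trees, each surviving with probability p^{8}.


K_9 has 9^{9 − 2} = 4782969 labelled spanning trees.
For each such spanning tree H, let X_H = 1 if all 8 edges of H are present in G. Then P[X_H = 1] = p^{8} = (4/9)^{8} = 65536/43046721.
By linearity: E[X] = Σ_H E[X_H] = 4782969 · p^{8} = 4782969 · 65536/43046721 = 65536/9.
Numerically: E[X] ≈ 7281.78.

E[X] = 4782969 · (4/9)^{8} = 65536/9 ≈ 7281.78.


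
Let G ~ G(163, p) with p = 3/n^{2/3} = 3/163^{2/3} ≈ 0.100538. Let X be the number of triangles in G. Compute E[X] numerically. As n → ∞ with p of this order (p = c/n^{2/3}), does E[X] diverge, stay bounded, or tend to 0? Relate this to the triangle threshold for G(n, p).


Number of potential triangles: C(163, 3) = 708561.
Each occurs with probability p³ ≈ (0.100538)³ ≈ 1.01622191e-03.
By linearity: E[X] = C(163, 3)·p³ ≈ 708561 · 1.01622191e-03 ≈ 720.055215.
Since α = 2/3 < 1, p = c/n^{2/3} ≫ 1/n is above the triangle threshold p ~ 1/n. Asymptotically E[X] ~ (c³/6)·n^{3(1−α)} = (3³/6)·n^{1} → ∞; triangles are abundant w.h.p.

E[X] ≈ 720.055215; in regime p = Θ(1/n^{2/3}) E[X] diverges (above the triangle threshold p ~ 1/n).


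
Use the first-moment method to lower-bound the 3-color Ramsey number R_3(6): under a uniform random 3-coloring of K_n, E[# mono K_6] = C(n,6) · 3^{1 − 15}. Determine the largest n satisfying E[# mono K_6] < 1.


We need C(n, 6) · 3^{1 − 15} < 1, i.e. C(n, 6) < 3^{15 − 1} = 4782969.
Check values of n near the boundary:
  n = 38: C(38, 6) = 2760681; 2760681 < 4782969? YES
  n = 39: C(39, 6) = 3262623; 3262623 < 4782969? YES
  n = 40: C(40, 6) = 3838380; 3838380 < 4782969? YES
  n = 41: C(41, 6) = 4496388; 4496388 < 4782969? YES
  n = 42: C(42, 6) = 5245786; 5245786 < 4782969? NO
  n = 43: C(43, 6) = 6096454; 6096454 < 4782969? NO
The largest n with C(n, 6) < 4782969 is n = 41 (where E[X] = 1498796/1594323 ≈ 0.9400830). Hence R_3(6) > 41, i.e. R_3(6) ≥ 42.

Largest n = 41; hence R_3(6) > 41.


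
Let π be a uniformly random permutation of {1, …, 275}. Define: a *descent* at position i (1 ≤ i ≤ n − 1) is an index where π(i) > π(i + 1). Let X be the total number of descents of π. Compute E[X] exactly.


Write X = Σ X_I over i = 1, …, 274, with X_I the indicator of one descent.
There are 274 indicators.
For each fixed i, the pair (π(i), π(i+1)) is a uniformly random ordered pair of distinct values from {1, …, 275}; by symmetry P[π(i) > π(i+1)] = 1/2.
By linearity: E[X] = 274 · (1/2) = (275 − 1) · (1/2) = 137 ≈ 137.000000.

E[X] = 137 = 137.000000.


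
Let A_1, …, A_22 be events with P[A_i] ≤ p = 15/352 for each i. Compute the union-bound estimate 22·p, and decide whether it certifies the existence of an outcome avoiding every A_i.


Union bound: P[∪_{i=1}^{22} A_i] ≤ Σ_i P[A_i] ≤ 22·p = 22·(15/352) = 15/16.
Numerically: 15/16 ≈ 0.93750.
Is 15/16 < 1? YES.
Since P[∪ A_i] ≤ 15/16 < 1, the complement has P[∩ A_i^c] ≥ 1 − 15/16 = 1/16 > 0, so some outcome avoids every A_i.

22·p = 15/16 ≈ 0.93750; existence CERTIFIED by the union bound.


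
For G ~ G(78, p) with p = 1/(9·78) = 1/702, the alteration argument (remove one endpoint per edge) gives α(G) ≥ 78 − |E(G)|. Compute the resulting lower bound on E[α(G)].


E[|E(G)|] = C(78, 2)·p = 3003 · (1/702) = 77/18.
E[α(G)] ≥ n − E[|E(G)|] = 78 − 77/18 = 1327/18.
Numerically: ≈ 73.722.
(This is only a lower bound; the true E[α(G)] may be larger.)

E[α(G)] ≥ 1327/18 ≈ 73.722.


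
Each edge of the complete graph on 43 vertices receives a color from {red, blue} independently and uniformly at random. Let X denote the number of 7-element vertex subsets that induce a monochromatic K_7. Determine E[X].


Let X = Σ_S X_S over the C(43, 7) = 32224114 subsets S of size 7, where X_S = 1 if the K_7 on S is monochromatic.
For a fixed S, the K_7 on S has C(7, 2) = 21 edges. P[all 21 edges red] = (1/2)^21, and likewise for blue, so P[monochromatic] = 2·(1/2)^21 = 2^{1 − 21} = 1/1048576.
By linearity of expectation: E[X] = C(43, 7) · 2^{1 − 21} = 32224114 · 1/1048576 = 16112057/524288.
Numerically: E[X] ≈ 30.731310.

E[X] = C(43,7)·2^(1−C(7,2)) = 16112057/524288 ≈ 30.731310.


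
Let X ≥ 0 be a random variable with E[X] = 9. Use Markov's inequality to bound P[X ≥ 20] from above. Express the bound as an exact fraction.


μ = E[X] = 9, a = 20.
Markov: P[X ≥ 20] ≤ μ/a = (9)/20 = 9/20.
Numerically: ≈ 0.4500.
(Since a = 20 > μ = 9.0000, the bound 9/20 is < 1 and informative.)

P[X ≥ 20] ≤ 9/20 ≈ 0.4500.


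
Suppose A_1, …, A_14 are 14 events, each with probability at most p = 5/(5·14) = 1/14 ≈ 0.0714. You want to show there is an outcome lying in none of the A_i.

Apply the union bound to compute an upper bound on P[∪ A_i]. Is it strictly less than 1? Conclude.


Union bound: P[∪_{i=1}^{14} A_i] ≤ Σ_i P[A_i] ≤ 14·p = 14·(1/14) = 1.
Numerically: 1 ≈ 1.0000.
Is 1 < 1? NO.
Since the bound 1 is ≥ 1, the union bound is uninformative here; it does NOT by itself certify existence.

14·p = 1 ≈ 1.0000; existence NOT certified by the union bound.


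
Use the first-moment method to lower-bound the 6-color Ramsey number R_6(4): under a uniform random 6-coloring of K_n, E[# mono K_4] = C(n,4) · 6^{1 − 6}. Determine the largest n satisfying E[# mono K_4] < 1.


We need C(n, 4) · 6^{1 − 6} < 1, i.e. C(n, 4) < 6^{6 − 1} = 7776.
Check values of n near the boundary:
  n = 17: C(17, 4) = 2380; 2380 < 7776? YES
  n = 18: C(18, 4) = 3060; 3060 < 7776? YES
  n = 19: C(19, 4) = 3876; 3876 < 7776? YES
  n = 20: C(20, 4) = 4845; 4845 < 7776? YES
  n = 21: C(21, 4) = 5985; 5985 < 7776? YES
  n = 22: C(22, 4) = 7315; 7315 < 7776? YES
  n = 23: C(23, 4) = 8855; 8855 < 7776? NO
  n = 24: C(24, 4) = 10626; 10626 < 7776? NO
  n = 25: C(25, 4) = 12650; 12650 < 7776? NO
The largest n with C(n, 4) < 7776 is n = 22 (where E[X] = 7315/7776 ≈ 0.9407150). Hence R_6(4) > 22, i.e. R_6(4) ≥ 23.

Largest n = 22; hence R_6(4) > 22.


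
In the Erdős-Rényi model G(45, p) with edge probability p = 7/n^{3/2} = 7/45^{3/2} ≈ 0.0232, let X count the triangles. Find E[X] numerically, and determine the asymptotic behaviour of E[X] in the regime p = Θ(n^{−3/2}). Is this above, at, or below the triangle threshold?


Number of potential triangles: C(45, 3) = 14190.
Each occurs with probability p³ ≈ (0.0232)³ ≈ 1.24692e-05.
By linearity: E[X] = C(45, 3)·p³ ≈ 14190 · 1.24692e-05 ≈ 0.177.
Since α = 3/2 > 1, p = c/n^{3/2} = o(1/n) is below the triangle threshold p ~ 1/n. Asymptotically E[X] ~ (c³/6)·n^{3(1−α)} = (7³/6)·n^{-1.5} → 0, so by Markov's inequality G has no triangles w.h.p.

E[X] ≈ 0.177; in regime p = Θ(1/n^{3/2}) E[X] tends to 0 (below the triangle threshold p ~ 1/n).


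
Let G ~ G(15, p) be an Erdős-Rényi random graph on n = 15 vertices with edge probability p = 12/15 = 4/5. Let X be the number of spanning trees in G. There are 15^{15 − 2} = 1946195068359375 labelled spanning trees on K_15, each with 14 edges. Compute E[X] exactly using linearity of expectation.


K_15 has 15^{15 − 2} = 1946195068359375 labelled spanning trees.
For each such spanning tree H, let X_H = 1 if all 14 edges of H are present in G. Then P[X_H = 1] = p^{14} = (4/5)^{14} = 268435456/6103515625.
Summing the indicators: E[X] = Σ_H E[X_H] = 1946195068359375 · p^{14} = 1946195068359375 · 268435456/6103515625 = 427972821516288/5.
Numerically: E[X] ≈ 8.559e+13.

E[X] = 1946195068359375 · (4/5)^{14} = 427972821516288/5 ≈ 8.559e+13.


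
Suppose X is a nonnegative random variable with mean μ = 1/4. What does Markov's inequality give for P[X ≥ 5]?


μ = E[X] = 1/4, a = 5.
Markov: P[X ≥ 5] ≤ μ/a = (1/4)/5 = 1/20.
Numerically: ≈ 0.05000.
(Since a = 5 > μ = 0.25000, the bound 1/20 is < 1 and informative.)

P[X ≥ 5] ≤ 1/20 ≈ 0.05000.


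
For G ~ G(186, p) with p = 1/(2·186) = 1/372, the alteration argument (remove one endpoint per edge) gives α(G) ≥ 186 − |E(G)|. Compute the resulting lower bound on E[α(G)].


E[|E(G)|] = C(186, 2)·p = 17205 · (1/372) = 185/4.
E[α(G)] ≥ n − E[|E(G)|] = 186 − 185/4 = 559/4.
Numerically: ≈ 139.750000.
(This is only a lower bound; the true E[α(G)] may be larger.)

E[α(G)] ≥ 559/4 ≈ 139.750000.


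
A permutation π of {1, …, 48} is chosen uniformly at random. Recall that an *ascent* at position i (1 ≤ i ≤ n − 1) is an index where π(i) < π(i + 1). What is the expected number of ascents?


Write X = Σ X_I over i = 1, …, 47, with X_I the indicator of one ascent.
There are 47 indicators.
For each fixed i, the pair (π(i), π(i+1)) is a uniformly random ordered pair of distinct values from {1, …, 48}; by symmetry P[π(i) < π(i+1)] = 1/2.
By linearity: E[X] = 47 · (1/2) = (48 − 1) · (1/2) = 47/2 ≈ 23.500000.

E[X] = 47/2 = 23.500000.


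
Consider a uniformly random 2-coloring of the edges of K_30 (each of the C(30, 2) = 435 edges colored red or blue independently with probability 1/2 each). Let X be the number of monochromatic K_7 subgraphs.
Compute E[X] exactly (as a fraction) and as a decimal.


Let X = Σ_S X_S over the C(30, 7) = 2035800 subsets S of size 7, where X_S = 1 if the K_7 on S is monochromatic.
For a fixed S, the K_7 on S has C(7, 2) = 21 edges. P[all 21 edges red] = (1/2)^21, and likewise for blue, so P[monochromatic] = 2·(1/2)^21 = 2^{1 − 21} = 1/1048576.
Summing: E[X] = C(30, 7) · 2^{1 − 21} = 2035800 · 1/1048576 = 254475/131072.
Numerically: E[X] ≈ 1.941.

E[X] = C(30,7)·2^(1−C(7,2)) = 254475/131072 ≈ 1.941.


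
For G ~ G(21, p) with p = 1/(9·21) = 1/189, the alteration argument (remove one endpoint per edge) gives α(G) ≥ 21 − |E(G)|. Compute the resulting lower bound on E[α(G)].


E[|E(G)|] = C(21, 2)·p = 210 · (1/189) = 10/9.
E[α(G)] ≥ n − E[|E(G)|] = 21 − 10/9 = 179/9.
Numerically: ≈ 19.88889.
(This is only a lower bound; the true E[α(G)] may be larger.)

E[α(G)] ≥ 179/9 ≈ 19.88889.


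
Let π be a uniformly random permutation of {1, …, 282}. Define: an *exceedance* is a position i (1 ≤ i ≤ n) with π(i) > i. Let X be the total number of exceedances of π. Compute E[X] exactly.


Write X = Σ_{i=1}^{282} X_i, where X_i = 1_{π(i) > i}.
For each fixed i, π(i) is uniform over {1, …, 282} (marginal of a uniform permutation), so P[π(i) > i] = (n − i)/n. Summing: Σ_{i=1}^{282} (n − i)/n = (0 + 1 + … + 281)/282 = 282(282 − 1)/(2·282) = (282 − 1)/2.
Hence E[X] = Σ_{i=1}^{282} (282 − i)/282 = 281/2 ≈ 140.50000.

E[X] = 281/2 = 140.50000.


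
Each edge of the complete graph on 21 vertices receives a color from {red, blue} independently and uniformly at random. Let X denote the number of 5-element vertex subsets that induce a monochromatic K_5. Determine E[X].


Let X = Σ_S X_S over the C(21, 5) = 20349 subsets S of size 5, where X_S = 1 if the K_5 on S is monochromatic.
For a fixed S, the K_5 on S has C(5, 2) = 10 edges. P[all 10 edges red] = (1/2)^10, and likewise for blue, so P[monochromatic] = 2·(1/2)^10 = 2^{1 − 10} = 1/512.
By linearity of expectation: E[X] = C(21, 5) · 2^{1 − 10} = 20349 · 1/512 = 20349/512.
Numerically: E[X] ≈ 39.744.

E[X] = C(21,5)·2^(1−C(5,2)) = 20349/512 ≈ 39.744.


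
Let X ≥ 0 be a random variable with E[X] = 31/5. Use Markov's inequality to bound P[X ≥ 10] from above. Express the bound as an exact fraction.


μ = E[X] = 31/5, a = 10.
Markov: P[X ≥ 10] ≤ μ/a = (31/5)/10 = 31/50.
Numerically: ≈ 0.62000.
(Since a = 10 > μ = 6.20000, the bound 31/50 is < 1 and informative.)

P[X ≥ 10] ≤ 31/50 ≈ 0.62000.


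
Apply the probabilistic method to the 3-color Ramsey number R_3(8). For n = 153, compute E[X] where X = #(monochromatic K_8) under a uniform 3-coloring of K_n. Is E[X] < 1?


E[X] = C(153, 8) · 3^{1 − 28} = 6183023199255 · 3^{−27} = 6183023199255/7625597484987.
As a reduced fraction: E[X] = 687002577695/847288609443 ≈ 0.8108.
Is E[X] < 1? YES.
Since E[X] < 1, there exists a 3-coloring of K_{153} with no monochromatic K_8; hence R_3(8) > 153.

E[X] = 687002577695/847288609443 ≈ 0.8108; E[X] < 1, so R_3(8) > 153.


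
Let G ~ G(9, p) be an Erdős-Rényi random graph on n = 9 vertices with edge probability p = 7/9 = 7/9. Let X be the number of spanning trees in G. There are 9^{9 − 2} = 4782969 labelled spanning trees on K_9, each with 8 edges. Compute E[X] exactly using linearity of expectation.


K_9 has 9^{9 − 2} = 4782969 labelled spanning trees.
For each such spanning tree H, let X_H = 1 if all 8 edges of H are present in G. Then P[X_H = 1] = p^{8} = (7/9)^{8} = 5764801/43046721.
Summing the indicators: E[X] = Σ_H E[X_H] = 4782969 · p^{8} = 4782969 · 5764801/43046721 = 5764801/9.
Numerically: E[X] ≈ 6.405e+05.

E[X] = 4782969 · (7/9)^{8} = 5764801/9 ≈ 6.405e+05.


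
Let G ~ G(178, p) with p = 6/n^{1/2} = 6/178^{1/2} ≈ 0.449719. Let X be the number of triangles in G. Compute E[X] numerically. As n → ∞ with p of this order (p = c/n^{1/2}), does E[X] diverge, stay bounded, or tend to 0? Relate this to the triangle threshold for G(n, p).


Number of potential triangles: C(178, 3) = 924176.
Each occurs with probability p³ ≈ (0.449719)³ ≈ 9.09544072e-02.
By linearity: E[X] = C(178, 3)·p³ ≈ 924176 · 9.09544072e-02 ≈ 84057.880232.
Since α = 1/2 < 1, p = c/n^{1/2} ≫ 1/n is above the triangle threshold p ~ 1/n. Asymptotically E[X] ~ (c³/6)·n^{3(1−α)} = (6³/6)·n^{1.5} → ∞; triangles are abundant w.h.p.

E[X] ≈ 84057.880232; in regime p = Θ(1/n^{1/2}) E[X] diverges (above the triangle threshold p ~ 1/n).


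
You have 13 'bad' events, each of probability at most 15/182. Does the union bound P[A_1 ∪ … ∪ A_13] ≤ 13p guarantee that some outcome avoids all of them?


Union bound: P[∪_{i=1}^{13} A_i] ≤ Σ_i P[A_i] ≤ 13·p = 13·(15/182) = 15/14.
Numerically: 15/14 ≈ 1.0714286.
Is 15/14 < 1? NO.
Since the bound 15/14 is ≥ 1, the union bound is uninformative here; it does NOT by itself certify existence.

13·p = 15/14 ≈ 1.0714286; existence NOT certified by the union bound.


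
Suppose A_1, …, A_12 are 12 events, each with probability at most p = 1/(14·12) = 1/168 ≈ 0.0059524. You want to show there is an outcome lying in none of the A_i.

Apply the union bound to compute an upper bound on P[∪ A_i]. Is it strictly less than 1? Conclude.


Union bound: P[∪_{i=1}^{12} A_i] ≤ Σ_i P[A_i] ≤ 12·p = 12·(1/168) = 1/14.
Numerically: 1/14 ≈ 0.0714286.
Is 1/14 < 1? YES.
Since P[∪ A_i] ≤ 1/14 < 1, the complement has P[∩ A_i^c] ≥ 1 − 1/14 = 13/14 > 0, so some outcome avoids every A_i.

12·p = 1/14 ≈ 0.0714286; existence CERTIFIED by the union bound.


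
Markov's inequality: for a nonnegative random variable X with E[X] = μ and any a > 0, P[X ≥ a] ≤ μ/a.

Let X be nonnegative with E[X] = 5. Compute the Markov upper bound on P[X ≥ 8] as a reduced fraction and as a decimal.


μ = E[X] = 5, a = 8.
Markov: P[X ≥ 8] ≤ μ/a = (5)/8 = 5/8.
Numerically: ≈ 0.625000.
(Since a = 8 > μ = 5.000000, the bound 5/8 is < 1 and informative.)

P[X ≥ 8] ≤ 5/8 ≈ 0.625000.


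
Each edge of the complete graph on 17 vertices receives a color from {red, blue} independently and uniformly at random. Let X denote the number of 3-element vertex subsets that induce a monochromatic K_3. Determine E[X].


Let X = Σ_S X_S over the C(17, 3) = 680 subsets S of size 3, where X_S = 1 if the K_3 on S is monochromatic.
For a fixed S, the K_3 on S has C(3, 2) = 3 edges. P[all 3 edges red] = (1/2)^3, and likewise for blue, so P[monochromatic] = 2·(1/2)^3 = 2^{1 − 3} = 1/4.
By linearity of expectation: E[X] = C(17, 3) · 2^{1 − 3} = 680 · 1/4 = 170.
Numerically: E[X] ≈ 170.000.

E[X] = C(17,3)·2^(1−C(3,2)) = 170 ≈ 170.000.


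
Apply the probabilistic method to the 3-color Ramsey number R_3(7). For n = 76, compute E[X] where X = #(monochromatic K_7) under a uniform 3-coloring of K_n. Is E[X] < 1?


E[X] = C(76, 7) · 3^{1 − 21} = 2186189400 · 3^{−20} = 2186189400/3486784401.
As a reduced fraction: E[X] = 728729800/1162261467 ≈ 0.6270.
Is E[X] < 1? YES.
Since E[X] < 1, there exists a 3-coloring of K_{76} with no monochromatic K_7; hence R_3(7) > 76.

E[X] = 728729800/1162261467 ≈ 0.6270; E[X] < 1, so R_3(7) > 76.


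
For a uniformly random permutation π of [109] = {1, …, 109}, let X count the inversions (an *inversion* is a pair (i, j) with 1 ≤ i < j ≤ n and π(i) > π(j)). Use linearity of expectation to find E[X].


Write X = Σ X_I over the C(109, 2) = 5886 pairs i < j, with X_I the indicator of one inversion.
There are 5886 indicators.
For each fixed pair i < j, the values π(i) and π(j) are two distinct elements of {1, …, 109} in uniformly random order; by symmetry P[π(i) > π(j)] = 1/2.
By linearity: E[X] = 5886 · (1/2) = C(109, 2) · (1/2) = 5886/2 = 2943 ≈ 2943.00000.

E[X] = 2943 = 2943.00000.
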